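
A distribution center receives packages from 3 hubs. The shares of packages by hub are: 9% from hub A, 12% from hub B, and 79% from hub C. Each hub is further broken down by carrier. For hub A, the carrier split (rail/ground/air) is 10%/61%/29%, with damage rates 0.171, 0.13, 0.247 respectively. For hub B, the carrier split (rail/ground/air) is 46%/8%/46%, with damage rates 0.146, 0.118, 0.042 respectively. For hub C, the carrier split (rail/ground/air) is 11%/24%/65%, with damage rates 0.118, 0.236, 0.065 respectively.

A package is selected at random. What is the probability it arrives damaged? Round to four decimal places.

P(D|A) = 0.1·0.171 + 0.61·0.13 + 0.29·0.247 = 0.0171 + 0.0793 + 0.07163 = 0.16803
P(D|B) = 0.46·0.146 + 0.08·0.118 + 0.46·0.042 = 0.06716 + 0.00944 + 0.01932 = 0.09592
P(D|C) = 0.11·0.118 + 0.24·0.236 + 0.65·0.065 = 0.01298 + 0.05664 + 0.04225 = 0.11187
By total probability over the outer partition,
P(D) = 0.09·0.16803 + 0.12·0.09592 + 0.79·0.11187
      = 0.0151227 + 0.0115104 + 0.0883773 = 0.1150104

P(D) ≈ 0.1150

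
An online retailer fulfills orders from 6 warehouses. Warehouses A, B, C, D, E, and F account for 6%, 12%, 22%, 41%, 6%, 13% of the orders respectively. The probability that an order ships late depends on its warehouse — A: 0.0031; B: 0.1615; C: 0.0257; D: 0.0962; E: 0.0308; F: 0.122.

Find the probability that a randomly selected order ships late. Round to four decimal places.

P(L) ≈ 0.0824

P(L) = P(L|A)·P(A) + P(L|B)·P(B) + P(L|C)·P(C) + P(L|D)·P(D) + P(L|E)·P(E) + P(L|F)·P(F)
      = 0.0031·0.06 + 0.1615·0.12 + 0.0257·0.22 + 0.0962·0.41 + 0.0308·0.06 + 0.122·0.13
      = 0.000186 + 0.01938 + 0.005654 + 0.039442 + 0.001848 + 0.01586 = 0.08237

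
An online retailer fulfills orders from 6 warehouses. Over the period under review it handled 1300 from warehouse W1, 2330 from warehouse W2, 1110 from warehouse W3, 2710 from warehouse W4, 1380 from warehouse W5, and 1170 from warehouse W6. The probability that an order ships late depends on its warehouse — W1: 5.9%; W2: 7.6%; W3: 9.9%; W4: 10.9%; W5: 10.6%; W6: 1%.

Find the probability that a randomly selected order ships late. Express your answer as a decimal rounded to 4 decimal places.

Total: 1300 + 2330 + 1110 + 2710 + 1380 + 1170 = 10000.
P(W1) = 1300/10000 = 0.13. P(W2) = 2330/10000 = 0.233. P(W3) = 1110/10000 = 0.111. P(W4) = 2710/10000 = 0.271. P(W5) = 1380/10000 = 0.138. P(W6) = 1170/10000 = 0.117.
P(L) = P(L|W1)·P(W1) + P(L|W2)·P(W2) + P(L|W3)·P(W3) + P(L|W4)·P(W4) + P(L|W5)·P(W5) + P(L|W6)·P(W6)
      = 0.059·0.13 + 0.076·0.233 + 0.099·0.111 + 0.109·0.271 + 0.106·0.138 + 0.01·0.117
      = 0.00767 + 0.017708 + 0.010989 + 0.029539 + 0.014628 + 0.00117 = 0.081704

P(L) ≈ 0.0817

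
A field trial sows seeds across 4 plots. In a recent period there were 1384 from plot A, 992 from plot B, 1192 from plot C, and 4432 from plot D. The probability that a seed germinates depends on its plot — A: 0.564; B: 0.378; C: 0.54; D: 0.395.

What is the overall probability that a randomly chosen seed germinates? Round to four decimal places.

0.4437

Total: 1384 + 992 + 1192 + 4432 = 8000.
P(A) = 1384/8000 = 0.173. P(B) = 992/8000 = 0.124. P(C) = 1192/8000 = 0.149. P(D) = 4432/8000 = 0.554.
Summing over the partition,
P(G) = P(G|A)·P(A) + P(G|B)·P(B) + P(G|C)·P(C) + P(G|D)·P(D)
      = 0.564·0.173 + 0.378·0.124 + 0.54·0.149 + 0.395·0.554
      = 0.097572 + 0.046872 + 0.08046 + 0.21883 = 0.443734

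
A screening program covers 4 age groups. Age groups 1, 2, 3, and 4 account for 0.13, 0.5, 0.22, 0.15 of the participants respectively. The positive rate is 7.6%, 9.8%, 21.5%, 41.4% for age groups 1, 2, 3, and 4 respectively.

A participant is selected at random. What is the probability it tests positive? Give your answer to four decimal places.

P(T) = P(T|1)·P(1) + P(T|2)·P(2) + P(T|3)·P(3) + P(T|4)·P(4)
      = 0.076·0.13 + 0.098·0.5 + 0.215·0.22 + 0.414·0.15
      = 0.00988 + 0.049 + 0.0473 + 0.0621 = 0.16828

0.1683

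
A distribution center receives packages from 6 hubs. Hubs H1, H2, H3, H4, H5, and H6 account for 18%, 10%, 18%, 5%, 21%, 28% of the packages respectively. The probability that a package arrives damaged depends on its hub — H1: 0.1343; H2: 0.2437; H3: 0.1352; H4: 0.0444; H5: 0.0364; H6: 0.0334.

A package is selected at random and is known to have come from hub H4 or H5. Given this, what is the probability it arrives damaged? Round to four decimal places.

Let S = {H4, H5}.
P(S) = 0.05 + 0.21 = 0.26.
P(D ∩ S) = 0.0444·0.05 + 0.0364·0.21 = 0.00222 + 0.007644 = 0.009864.
P(D | S) = 0.009864 / 0.26 = 0.037938…

0.0379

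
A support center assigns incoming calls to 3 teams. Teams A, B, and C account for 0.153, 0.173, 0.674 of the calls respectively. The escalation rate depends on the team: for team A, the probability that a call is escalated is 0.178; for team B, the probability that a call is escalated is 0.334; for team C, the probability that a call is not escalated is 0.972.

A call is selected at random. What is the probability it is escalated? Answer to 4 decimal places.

P(E|C) = 1 − 0.972 = 0.028.
P(E) = P(E|A)·P(A) + P(E|B)·P(B) + P(E|C)·P(C)
      = 0.178·0.153 + 0.334·0.173 + 0.028·0.674
      = 0.027234 + 0.057782 + 0.018872 = 0.103888

0.1039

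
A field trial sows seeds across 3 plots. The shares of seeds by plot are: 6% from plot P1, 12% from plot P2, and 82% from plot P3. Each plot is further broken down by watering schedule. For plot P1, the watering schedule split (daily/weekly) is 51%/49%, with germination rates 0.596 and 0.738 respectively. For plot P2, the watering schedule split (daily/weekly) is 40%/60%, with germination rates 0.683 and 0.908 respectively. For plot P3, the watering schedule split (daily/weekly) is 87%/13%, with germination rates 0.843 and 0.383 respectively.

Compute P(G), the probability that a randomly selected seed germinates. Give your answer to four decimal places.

P(G|P1) = 0.51·0.596 + 0.49·0.738 = 0.30396 + 0.36162 = 0.66558
P(G|P2) = 0.4·0.683 + 0.6·0.908 = 0.2732 + 0.5448 = 0.818
P(G|P3) = 0.87·0.843 + 0.13·0.383 = 0.73341 + 0.04979 = 0.7832
By total probability over the outer partition,
P(G) = 0.06·0.66558 + 0.12·0.818 + 0.82·0.7832
      = 0.0399348 + 0.09816 + 0.642224 = 0.7803188

P(G) ≈ 0.7803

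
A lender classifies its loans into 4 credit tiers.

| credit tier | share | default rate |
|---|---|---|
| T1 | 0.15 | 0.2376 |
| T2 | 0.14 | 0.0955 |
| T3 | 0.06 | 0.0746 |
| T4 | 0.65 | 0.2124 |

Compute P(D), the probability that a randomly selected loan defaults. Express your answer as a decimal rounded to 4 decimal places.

By the law of total probability,
P(D) = P(D|T1)·P(T1) + P(D|T2)·P(T2) + P(D|T3)·P(T3) + P(D|T4)·P(T4)
      = 0.2376·0.15 + 0.0955·0.14 + 0.0746·0.06 + 0.2124·0.65
      = 0.03564 + 0.01337 + 0.004476 + 0.13806 = 0.191546

P(D) ≈ 0.1915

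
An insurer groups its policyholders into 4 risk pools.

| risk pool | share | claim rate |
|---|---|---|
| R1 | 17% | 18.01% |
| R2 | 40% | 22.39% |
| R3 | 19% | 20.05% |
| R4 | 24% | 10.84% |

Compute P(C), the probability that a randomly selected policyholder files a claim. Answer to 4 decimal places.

P(C) = P(C|R1)·P(R1) + P(C|R2)·P(R2) + P(C|R3)·P(R3) + P(C|R4)·P(R4)
      = 0.1801·0.17 + 0.2239·0.4 + 0.2005·0.19 + 0.1084·0.24
      = 0.030617 + 0.08956 + 0.038095 + 0.026016 = 0.184288

0.1843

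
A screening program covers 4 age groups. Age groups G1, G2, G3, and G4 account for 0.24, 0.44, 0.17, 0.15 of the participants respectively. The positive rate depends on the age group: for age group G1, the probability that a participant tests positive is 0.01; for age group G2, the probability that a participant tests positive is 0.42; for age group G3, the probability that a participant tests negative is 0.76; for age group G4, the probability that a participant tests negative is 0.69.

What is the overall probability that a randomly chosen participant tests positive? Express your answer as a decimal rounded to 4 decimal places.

P(T|G3) = 1 − 0.76 = 0.24.
P(T|G4) = 1 − 0.69 = 0.31.
By the law of total probability,
P(T) = P(T|G1)·P(G1) + P(T|G2)·P(G2) + P(T|G3)·P(G3) + P(T|G4)·P(G4)
      = 0.01·0.24 + 0.42·0.44 + 0.24·0.17 + 0.31·0.15
      = 0.0024 + 0.1848 + 0.0408 + 0.0465 = 0.2745

P(T) ≈ 0.2745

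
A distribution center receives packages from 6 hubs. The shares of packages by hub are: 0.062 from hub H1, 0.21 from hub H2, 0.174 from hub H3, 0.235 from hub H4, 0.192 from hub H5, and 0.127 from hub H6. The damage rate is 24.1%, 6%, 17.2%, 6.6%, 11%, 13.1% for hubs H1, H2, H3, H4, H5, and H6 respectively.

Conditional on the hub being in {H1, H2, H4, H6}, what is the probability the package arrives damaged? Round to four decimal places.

P(D|S) ≈ 0.0941

Let S = {H1, H2, H4, H6}.
P(S) = 0.062 + 0.21 + 0.235 + 0.127 = 0.634.
P(D ∩ S) = 0.241·0.062 + 0.06·0.21 + 0.066·0.235 + 0.131·0.127 = 0.014942 + 0.0126 + 0.01551 + 0.016637 = 0.059689.
P(D | S) = 0.059689 / 0.634 = 0.094147…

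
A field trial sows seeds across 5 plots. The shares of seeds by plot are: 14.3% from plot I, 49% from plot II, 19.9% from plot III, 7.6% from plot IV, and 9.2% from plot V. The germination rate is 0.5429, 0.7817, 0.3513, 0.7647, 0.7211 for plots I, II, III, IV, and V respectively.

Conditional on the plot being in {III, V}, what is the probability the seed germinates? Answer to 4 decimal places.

0.4682

Let S = {III, V}.
P(S) = 0.199 + 0.092 = 0.291.
P(G ∩ S) = 0.3513·0.199 + 0.7211·0.092 = 0.0699087 + 0.0663412 = 0.1362499.
P(G | S) = 0.1362499 / 0.291 = 0.468213…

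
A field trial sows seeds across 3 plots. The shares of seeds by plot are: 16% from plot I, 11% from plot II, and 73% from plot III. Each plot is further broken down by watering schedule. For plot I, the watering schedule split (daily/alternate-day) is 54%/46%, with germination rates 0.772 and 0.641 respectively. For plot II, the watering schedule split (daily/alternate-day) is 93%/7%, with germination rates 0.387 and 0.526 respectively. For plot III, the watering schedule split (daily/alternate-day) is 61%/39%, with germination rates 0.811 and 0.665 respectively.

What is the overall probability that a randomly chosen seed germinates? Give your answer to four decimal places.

P(G|I) = 0.54·0.772 + 0.46·0.641 = 0.41688 + 0.29486 = 0.71174
P(G|II) = 0.93·0.387 + 0.07·0.526 = 0.35991 + 0.03682 = 0.39673
P(G|III) = 0.61·0.811 + 0.39·0.665 = 0.49471 + 0.25935 = 0.75406
Then overall,
P(G) = 0.16·0.71174 + 0.11·0.39673 + 0.73·0.75406
      = 0.1138784 + 0.0436403 + 0.5504638 = 0.7079825

P(G) ≈ 0.7080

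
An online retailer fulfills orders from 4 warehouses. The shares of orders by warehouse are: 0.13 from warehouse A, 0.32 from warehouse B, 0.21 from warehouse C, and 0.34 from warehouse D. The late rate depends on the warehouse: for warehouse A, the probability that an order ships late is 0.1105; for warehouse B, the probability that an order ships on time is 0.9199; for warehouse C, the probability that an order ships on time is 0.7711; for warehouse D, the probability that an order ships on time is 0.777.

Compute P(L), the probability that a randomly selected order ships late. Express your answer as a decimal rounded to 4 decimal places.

P(L) ≈ 0.1639

P(L|B) = 1 − 0.9199 = 0.0801.
P(L|C) = 1 − 0.7711 = 0.2289.
P(L|D) = 1 − 0.777 = 0.223.
Summing over the partition,
P(L) = P(L|A)·P(A) + P(L|B)·P(B) + P(L|C)·P(C) + P(L|D)·P(D)
      = 0.1105·0.13 + 0.0801·0.32 + 0.2289·0.21 + 0.223·0.34
      = 0.014365 + 0.025632 + 0.048069 + 0.07582 = 0.163886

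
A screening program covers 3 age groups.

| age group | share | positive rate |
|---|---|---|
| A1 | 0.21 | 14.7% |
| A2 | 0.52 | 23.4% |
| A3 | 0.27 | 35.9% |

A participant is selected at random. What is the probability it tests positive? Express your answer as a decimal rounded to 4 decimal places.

P(T) ≈ 0.2495

P(T) = P(T|A1)·P(A1) + P(T|A2)·P(A2) + P(T|A3)·P(A3)
      = 0.147·0.21 + 0.234·0.52 + 0.359·0.27
      = 0.03087 + 0.12168 + 0.09693 = 0.24948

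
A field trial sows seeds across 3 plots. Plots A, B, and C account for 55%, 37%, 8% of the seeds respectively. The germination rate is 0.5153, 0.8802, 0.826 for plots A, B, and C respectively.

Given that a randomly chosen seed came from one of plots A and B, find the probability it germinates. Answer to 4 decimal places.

0.6621

Let S = {A, B}.
P(S) = 0.55 + 0.37 = 0.92.
P(G ∩ S) = 0.5153·0.55 + 0.8802·0.37 = 0.283415 + 0.325674 = 0.609089.
P(G | S) = 0.609089 / 0.92 = 0.662053…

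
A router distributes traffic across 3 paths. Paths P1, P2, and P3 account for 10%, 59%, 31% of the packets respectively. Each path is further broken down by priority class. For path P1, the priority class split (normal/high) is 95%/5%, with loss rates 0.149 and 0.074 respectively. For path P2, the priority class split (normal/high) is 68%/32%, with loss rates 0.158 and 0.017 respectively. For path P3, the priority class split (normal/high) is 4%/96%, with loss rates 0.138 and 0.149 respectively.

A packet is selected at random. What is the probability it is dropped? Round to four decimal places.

P(L|P1) = 0.95·0.149 + 0.05·0.074 = 0.14155 + 0.0037 = 0.14525
P(L|P2) = 0.68·0.158 + 0.32·0.017 = 0.10744 + 0.00544 = 0.11288
P(L|P3) = 0.04·0.138 + 0.96·0.149 = 0.00552 + 0.14304 = 0.14856
By total probability over the outer partition,
P(L) = 0.1·0.14525 + 0.59·0.11288 + 0.31·0.14856
      = 0.014525 + 0.0665992 + 0.0460536 = 0.1271778

0.1272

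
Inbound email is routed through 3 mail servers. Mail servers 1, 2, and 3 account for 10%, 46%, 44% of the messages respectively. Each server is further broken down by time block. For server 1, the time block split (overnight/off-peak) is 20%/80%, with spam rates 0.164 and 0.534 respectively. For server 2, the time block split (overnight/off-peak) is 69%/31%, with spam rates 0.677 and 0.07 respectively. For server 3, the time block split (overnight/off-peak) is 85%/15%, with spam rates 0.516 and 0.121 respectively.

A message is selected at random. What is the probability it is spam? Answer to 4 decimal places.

P(S) ≈ 0.4718

P(S|1) = 0.2·0.164 + 0.8·0.534 = 0.0328 + 0.4272 = 0.46
P(S|2) = 0.69·0.677 + 0.31·0.07 = 0.46713 + 0.0217 = 0.48883
P(S|3) = 0.85·0.516 + 0.15·0.121 = 0.4386 + 0.01815 = 0.45675
Then overall,
P(S) = 0.1·0.46 + 0.46·0.48883 + 0.44·0.45675
      = 0.046 + 0.2248618 + 0.20097 = 0.4718318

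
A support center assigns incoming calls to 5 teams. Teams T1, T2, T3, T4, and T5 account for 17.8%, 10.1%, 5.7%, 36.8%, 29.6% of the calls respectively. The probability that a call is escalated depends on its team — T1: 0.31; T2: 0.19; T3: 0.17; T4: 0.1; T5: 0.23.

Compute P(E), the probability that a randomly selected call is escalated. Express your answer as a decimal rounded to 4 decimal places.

P(E) = P(E|T1)·P(T1) + P(E|T2)·P(T2) + P(E|T3)·P(T3) + P(E|T4)·P(T4) + P(E|T5)·P(T5)
      = 0.31·0.178 + 0.19·0.101 + 0.17·0.057 + 0.1·0.368 + 0.23·0.296
      = 0.05518 + 0.01919 + 0.00969 + 0.0368 + 0.06808 = 0.18894

0.1889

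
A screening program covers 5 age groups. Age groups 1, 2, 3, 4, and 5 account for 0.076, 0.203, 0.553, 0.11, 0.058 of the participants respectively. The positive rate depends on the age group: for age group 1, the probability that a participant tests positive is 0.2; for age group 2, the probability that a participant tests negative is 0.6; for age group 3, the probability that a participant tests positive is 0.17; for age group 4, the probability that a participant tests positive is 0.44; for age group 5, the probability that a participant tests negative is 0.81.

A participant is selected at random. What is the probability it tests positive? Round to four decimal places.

0.2498

P(T|2) = 1 − 0.6 = 0.4.
P(T|5) = 1 − 0.81 = 0.19.
Using total probability over the partition,
P(T) = P(T|1)·P(1) + P(T|2)·P(2) + P(T|3)·P(3) + P(T|4)·P(4) + P(T|5)·P(5)
      = 0.2·0.076 + 0.4·0.203 + 0.17·0.553 + 0.44·0.11 + 0.19·0.058
      = 0.0152 + 0.0812 + 0.09401 + 0.0484 + 0.01102 = 0.24983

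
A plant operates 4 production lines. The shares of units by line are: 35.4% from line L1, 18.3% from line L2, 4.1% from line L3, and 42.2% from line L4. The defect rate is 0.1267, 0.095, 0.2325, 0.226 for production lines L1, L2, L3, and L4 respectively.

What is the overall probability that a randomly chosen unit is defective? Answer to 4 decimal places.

0.1671

P(D) = P(D|L1)·P(L1) + P(D|L2)·P(L2) + P(D|L3)·P(L3) + P(D|L4)·P(L4)
      = 0.1267·0.354 + 0.095·0.183 + 0.2325·0.041 + 0.226·0.422
      = 0.0448518 + 0.017385 + 0.0095325 + 0.095372 = 0.1671413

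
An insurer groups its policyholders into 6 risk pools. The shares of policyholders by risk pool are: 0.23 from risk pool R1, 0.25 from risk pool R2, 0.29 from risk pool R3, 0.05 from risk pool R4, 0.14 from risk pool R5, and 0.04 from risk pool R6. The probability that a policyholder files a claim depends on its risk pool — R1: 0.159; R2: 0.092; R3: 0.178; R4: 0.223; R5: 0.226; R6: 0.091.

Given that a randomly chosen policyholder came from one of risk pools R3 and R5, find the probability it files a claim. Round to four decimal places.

P(C|S) ≈ 0.1936

Let S = {R3, R5}.
P(S) = 0.29 + 0.14 = 0.43.
P(C ∩ S) = 0.178·0.29 + 0.226·0.14 = 0.05162 + 0.03164 = 0.08326.
P(C | S) = 0.08326 / 0.43 = 0.193628…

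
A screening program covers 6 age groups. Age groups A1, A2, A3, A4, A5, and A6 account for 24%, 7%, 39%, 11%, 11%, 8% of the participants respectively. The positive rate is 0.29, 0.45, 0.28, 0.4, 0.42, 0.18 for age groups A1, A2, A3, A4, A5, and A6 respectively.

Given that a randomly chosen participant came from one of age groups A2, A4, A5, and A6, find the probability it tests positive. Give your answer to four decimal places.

Let S = {A2, A4, A5, A6}.
P(S) = 0.07 + 0.11 + 0.11 + 0.08 = 0.37.
P(T ∩ S) = 0.45·0.07 + 0.4·0.11 + 0.42·0.11 + 0.18·0.08 = 0.0315 + 0.044 + 0.0462 + 0.0144 = 0.1361.
P(T | S) = 0.1361 / 0.37 = 0.367838…

P(T|S) ≈ 0.3678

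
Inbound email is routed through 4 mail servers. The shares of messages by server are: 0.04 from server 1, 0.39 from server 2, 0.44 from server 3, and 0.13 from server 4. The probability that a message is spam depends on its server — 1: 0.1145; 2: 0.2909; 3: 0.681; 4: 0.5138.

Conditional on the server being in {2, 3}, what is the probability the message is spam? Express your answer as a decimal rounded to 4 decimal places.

0.4977

Let J = {2, 3}.
P(J) = 0.39 + 0.44 = 0.83.
P(S ∩ J) = 0.2909·0.39 + 0.681·0.44 = 0.113451 + 0.29964 = 0.413091.
P(S | J) = 0.413091 / 0.83 = 0.497700…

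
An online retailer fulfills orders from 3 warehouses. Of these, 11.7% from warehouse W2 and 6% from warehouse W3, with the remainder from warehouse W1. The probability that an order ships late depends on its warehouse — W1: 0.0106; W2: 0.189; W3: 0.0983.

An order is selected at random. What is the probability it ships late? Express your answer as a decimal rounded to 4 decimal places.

0.0367

P(W1) = 1 − (0.117 + 0.06) = 0.823.
By the law of total probability,
P(L) = P(L|W1)·P(W1) + P(L|W2)·P(W2) + P(L|W3)·P(W3)
      = 0.0106·0.823 + 0.189·0.117 + 0.0983·0.06
      = 0.0087238 + 0.022113 + 0.005898 = 0.0367348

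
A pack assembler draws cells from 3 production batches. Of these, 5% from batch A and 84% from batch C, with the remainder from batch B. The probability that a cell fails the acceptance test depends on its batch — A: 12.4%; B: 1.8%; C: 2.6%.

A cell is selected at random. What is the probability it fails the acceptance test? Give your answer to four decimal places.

P(B) = 1 − (0.05 + 0.84) = 0.11.
By the law of total probability,
P(F) = P(F|A)·P(A) + P(F|B)·P(B) + P(F|C)·P(C)
      = 0.124·0.05 + 0.018·0.11 + 0.026·0.84
      = 0.0062 + 0.00198 + 0.02184 = 0.03002

0.0300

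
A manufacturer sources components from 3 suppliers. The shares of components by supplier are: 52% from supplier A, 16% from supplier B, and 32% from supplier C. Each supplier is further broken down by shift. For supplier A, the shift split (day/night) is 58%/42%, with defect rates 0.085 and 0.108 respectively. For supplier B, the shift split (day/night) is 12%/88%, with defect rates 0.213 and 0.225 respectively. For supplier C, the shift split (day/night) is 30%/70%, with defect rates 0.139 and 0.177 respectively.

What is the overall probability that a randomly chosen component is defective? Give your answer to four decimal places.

P(D|A) = 0.58·0.085 + 0.42·0.108 = 0.0493 + 0.04536 = 0.09466
P(D|B) = 0.12·0.213 + 0.88·0.225 = 0.02556 + 0.198 = 0.22356
P(D|C) = 0.3·0.139 + 0.7·0.177 = 0.0417 + 0.1239 = 0.1656
By total probability over the outer partition,
P(D) = 0.52·0.09466 + 0.16·0.22356 + 0.32·0.1656
      = 0.0492232 + 0.0357696 + 0.052992 = 0.1379848

P(D) ≈ 0.1380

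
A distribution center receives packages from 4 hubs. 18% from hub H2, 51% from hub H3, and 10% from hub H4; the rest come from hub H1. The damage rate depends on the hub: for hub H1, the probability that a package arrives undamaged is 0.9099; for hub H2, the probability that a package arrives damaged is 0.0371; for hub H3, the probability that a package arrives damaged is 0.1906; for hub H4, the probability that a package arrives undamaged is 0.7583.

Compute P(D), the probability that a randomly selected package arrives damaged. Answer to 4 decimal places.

0.1470

P(H1) = 1 − (0.18 + 0.51 + 0.1) = 0.21.
P(D|H1) = 1 − 0.9099 = 0.0901.
P(D|H4) = 1 − 0.7583 = 0.2417.
P(D) = P(D|H1)·P(H1) + P(D|H2)·P(H2) + P(D|H3)·P(H3) + P(D|H4)·P(H4)
      = 0.0901·0.21 + 0.0371·0.18 + 0.1906·0.51 + 0.2417·0.1
      = 0.018921 + 0.006678 + 0.097206 + 0.02417 = 0.146975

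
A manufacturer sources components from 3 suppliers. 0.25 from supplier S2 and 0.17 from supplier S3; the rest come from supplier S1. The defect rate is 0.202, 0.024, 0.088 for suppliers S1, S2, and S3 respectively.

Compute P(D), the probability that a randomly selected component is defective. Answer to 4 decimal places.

0.1381

P(S1) = 1 − (0.25 + 0.17) = 0.58.
P(D) = P(D|S1)·P(S1) + P(D|S2)·P(S2) + P(D|S3)·P(S3)
      = 0.202·0.58 + 0.024·0.25 + 0.088·0.17
      = 0.11716 + 0.006 + 0.01496 = 0.13812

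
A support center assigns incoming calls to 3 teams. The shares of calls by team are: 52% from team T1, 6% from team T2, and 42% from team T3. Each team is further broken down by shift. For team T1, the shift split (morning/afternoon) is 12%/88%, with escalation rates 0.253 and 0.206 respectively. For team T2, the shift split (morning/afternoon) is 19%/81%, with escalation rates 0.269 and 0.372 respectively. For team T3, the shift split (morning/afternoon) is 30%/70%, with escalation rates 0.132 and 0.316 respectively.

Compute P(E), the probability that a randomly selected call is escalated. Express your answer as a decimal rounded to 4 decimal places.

P(E|T1) = 0.12·0.253 + 0.88·0.206 = 0.03036 + 0.18128 = 0.21164
P(E|T2) = 0.19·0.269 + 0.81·0.372 = 0.05111 + 0.30132 = 0.35243
P(E|T3) = 0.3·0.132 + 0.7·0.316 = 0.0396 + 0.2212 = 0.2608
Then overall,
P(E) = 0.52·0.21164 + 0.06·0.35243 + 0.42·0.2608
      = 0.1100528 + 0.0211458 + 0.109536 = 0.2407346

0.2407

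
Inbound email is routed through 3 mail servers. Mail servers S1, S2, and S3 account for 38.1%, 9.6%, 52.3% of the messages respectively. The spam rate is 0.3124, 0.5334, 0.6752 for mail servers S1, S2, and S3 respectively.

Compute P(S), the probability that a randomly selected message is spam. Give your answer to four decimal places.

P(S) = P(S|S1)·P(S1) + P(S|S2)·P(S2) + P(S|S3)·P(S3)
      = 0.3124·0.381 + 0.5334·0.096 + 0.6752·0.523
      = 0.1190244 + 0.0512064 + 0.3531296 = 0.5233604

0.5234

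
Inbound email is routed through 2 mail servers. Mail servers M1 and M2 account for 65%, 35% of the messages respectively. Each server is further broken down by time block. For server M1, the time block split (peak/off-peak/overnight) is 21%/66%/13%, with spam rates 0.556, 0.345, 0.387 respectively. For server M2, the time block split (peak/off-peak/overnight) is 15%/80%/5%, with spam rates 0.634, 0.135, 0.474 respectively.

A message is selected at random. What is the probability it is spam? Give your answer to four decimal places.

0.3360

P(S|M1) = 0.21·0.556 + 0.66·0.345 + 0.13·0.387 = 0.11676 + 0.2277 + 0.05031 = 0.39477
P(S|M2) = 0.15·0.634 + 0.8·0.135 + 0.05·0.474 = 0.0951 + 0.108 + 0.0237 = 0.2268
By total probability over the outer partition,
P(S) = 0.65·0.39477 + 0.35·0.2268
      = 0.2566005 + 0.07938 = 0.3359805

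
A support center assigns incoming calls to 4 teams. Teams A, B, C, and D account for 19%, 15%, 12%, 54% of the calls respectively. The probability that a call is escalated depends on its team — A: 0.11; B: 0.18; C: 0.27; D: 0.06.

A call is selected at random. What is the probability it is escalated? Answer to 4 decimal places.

Using total probability over the partition,
P(E) = P(E|A)·P(A) + P(E|B)·P(B) + P(E|C)·P(C) + P(E|D)·P(D)
      = 0.11·0.19 + 0.18·0.15 + 0.27·0.12 + 0.06·0.54
      = 0.0209 + 0.027 + 0.0324 + 0.0324 = 0.1127

P(E) ≈ 0.1127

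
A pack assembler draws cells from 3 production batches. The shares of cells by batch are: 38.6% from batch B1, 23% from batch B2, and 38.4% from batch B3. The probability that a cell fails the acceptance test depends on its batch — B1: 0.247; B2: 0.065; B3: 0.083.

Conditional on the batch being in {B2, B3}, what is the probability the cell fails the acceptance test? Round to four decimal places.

P(F|S) ≈ 0.0763

Let S = {B2, B3}.
P(S) = 0.23 + 0.384 = 0.614.
P(F ∩ S) = 0.065·0.23 + 0.083·0.384 = 0.01495 + 0.031872 = 0.046822.
P(F | S) = 0.046822 / 0.614 = 0.076257…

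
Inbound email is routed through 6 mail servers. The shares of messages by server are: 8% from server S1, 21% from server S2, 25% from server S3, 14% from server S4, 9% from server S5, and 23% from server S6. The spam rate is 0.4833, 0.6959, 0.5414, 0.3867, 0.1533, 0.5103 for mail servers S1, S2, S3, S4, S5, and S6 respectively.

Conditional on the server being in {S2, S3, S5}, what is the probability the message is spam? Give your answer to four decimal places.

0.5369

Let J = {S2, S3, S5}.
P(J) = 0.21 + 0.25 + 0.09 = 0.55.
P(S ∩ J) = 0.6959·0.21 + 0.5414·0.25 + 0.1533·0.09 = 0.146139 + 0.13535 + 0.013797 = 0.295286.
P(S | J) = 0.295286 / 0.55 = 0.536884…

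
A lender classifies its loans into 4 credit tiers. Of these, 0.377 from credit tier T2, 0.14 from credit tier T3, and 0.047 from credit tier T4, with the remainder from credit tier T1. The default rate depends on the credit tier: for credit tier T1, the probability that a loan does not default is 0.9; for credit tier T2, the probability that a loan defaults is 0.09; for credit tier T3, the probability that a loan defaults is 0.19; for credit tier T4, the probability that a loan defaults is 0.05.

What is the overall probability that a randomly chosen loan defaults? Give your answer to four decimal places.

P(T1) = 1 − (0.377 + 0.14 + 0.047) = 0.436.
P(D|T1) = 1 − 0.9 = 0.1.
P(D) = P(D|T1)·P(T1) + P(D|T2)·P(T2) + P(D|T3)·P(T3) + P(D|T4)·P(T4)
      = 0.1·0.436 + 0.09·0.377 + 0.19·0.14 + 0.05·0.047
      = 0.0436 + 0.03393 + 0.0266 + 0.00235 = 0.10648

P(D) ≈ 0.1065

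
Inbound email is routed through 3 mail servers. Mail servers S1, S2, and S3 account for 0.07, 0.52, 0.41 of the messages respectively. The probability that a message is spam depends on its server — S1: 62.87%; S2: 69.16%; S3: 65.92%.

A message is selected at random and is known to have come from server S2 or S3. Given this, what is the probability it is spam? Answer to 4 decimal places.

P(S|J) ≈ 0.6773

Let J = {S2, S3}.
P(J) = 0.52 + 0.41 = 0.93.
P(S ∩ J) = 0.6916·0.52 + 0.6592·0.41 = 0.359632 + 0.270272 = 0.629904.
P(S | J) = 0.629904 / 0.93 = 0.677316…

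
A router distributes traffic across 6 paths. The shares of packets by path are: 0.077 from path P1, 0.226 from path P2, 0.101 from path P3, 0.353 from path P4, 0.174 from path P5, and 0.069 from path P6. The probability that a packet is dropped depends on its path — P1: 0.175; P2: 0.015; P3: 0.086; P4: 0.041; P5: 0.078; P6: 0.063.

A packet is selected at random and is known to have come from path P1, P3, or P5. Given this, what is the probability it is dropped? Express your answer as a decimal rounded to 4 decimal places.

0.1015

Let S = {P1, P3, P5}.
P(S) = 0.077 + 0.101 + 0.174 = 0.352.
P(L ∩ S) = 0.175·0.077 + 0.086·0.101 + 0.078·0.174 = 0.013475 + 0.008686 + 0.013572 = 0.035733.
P(L | S) = 0.035733 / 0.352 = 0.101514…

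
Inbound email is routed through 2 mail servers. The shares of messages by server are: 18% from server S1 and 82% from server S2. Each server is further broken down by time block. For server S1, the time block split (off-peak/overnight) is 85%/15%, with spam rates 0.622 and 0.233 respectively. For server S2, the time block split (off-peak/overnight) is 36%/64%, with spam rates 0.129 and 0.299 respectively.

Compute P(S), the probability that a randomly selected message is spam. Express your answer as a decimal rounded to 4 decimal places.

P(S) ≈ 0.2965

P(S|S1) = 0.85·0.622 + 0.15·0.233 = 0.5287 + 0.03495 = 0.56365
P(S|S2) = 0.36·0.129 + 0.64·0.299 = 0.04644 + 0.19136 = 0.2378
By total probability over the outer partition,
P(S) = 0.18·0.56365 + 0.82·0.2378
      = 0.101457 + 0.194996 = 0.296453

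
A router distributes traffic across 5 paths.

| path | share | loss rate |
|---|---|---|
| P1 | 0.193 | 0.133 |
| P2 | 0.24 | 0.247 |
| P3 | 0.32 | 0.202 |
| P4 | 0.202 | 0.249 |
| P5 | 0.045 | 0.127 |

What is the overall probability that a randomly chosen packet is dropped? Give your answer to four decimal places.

P(L) = P(L|P1)·P(P1) + P(L|P2)·P(P2) + P(L|P3)·P(P3) + P(L|P4)·P(P4) + P(L|P5)·P(P5)
      = 0.133·0.193 + 0.247·0.24 + 0.202·0.32 + 0.249·0.202 + 0.127·0.045
      = 0.025669 + 0.05928 + 0.06464 + 0.050298 + 0.005715 = 0.205602

0.2056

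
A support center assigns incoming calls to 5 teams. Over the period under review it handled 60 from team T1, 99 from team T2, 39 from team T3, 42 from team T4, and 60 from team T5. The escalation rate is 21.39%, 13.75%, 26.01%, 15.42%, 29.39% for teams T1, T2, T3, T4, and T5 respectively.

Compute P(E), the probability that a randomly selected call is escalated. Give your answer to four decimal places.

Total: 60 + 99 + 39 + 42 + 60 = 300.
P(T1) = 60/300 = 0.2. P(T2) = 99/300 = 0.33. P(T3) = 39/300 = 0.13. P(T4) = 42/300 = 0.14. P(T5) = 60/300 = 0.2.
By the law of total probability,
P(E) = P(E|T1)·P(T1) + P(E|T2)·P(T2) + P(E|T3)·P(T3) + P(E|T4)·P(T4) + P(E|T5)·P(T5)
      = 0.2139·0.2 + 0.1375·0.33 + 0.2601·0.13 + 0.1542·0.14 + 0.2939·0.2
      = 0.04278 + 0.045375 + 0.033813 + 0.021588 + 0.05878 = 0.202336

0.2023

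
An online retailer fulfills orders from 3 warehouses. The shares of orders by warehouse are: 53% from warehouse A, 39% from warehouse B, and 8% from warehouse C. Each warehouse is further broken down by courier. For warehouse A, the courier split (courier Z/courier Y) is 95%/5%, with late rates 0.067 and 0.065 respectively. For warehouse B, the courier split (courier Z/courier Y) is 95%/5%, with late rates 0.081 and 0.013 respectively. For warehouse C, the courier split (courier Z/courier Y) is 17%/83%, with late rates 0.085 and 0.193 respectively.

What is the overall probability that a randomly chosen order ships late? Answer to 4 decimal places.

P(L|A) = 0.95·0.067 + 0.05·0.065 = 0.06365 + 0.00325 = 0.0669
P(L|B) = 0.95·0.081 + 0.05·0.013 = 0.07695 + 0.00065 = 0.0776
P(L|C) = 0.17·0.085 + 0.83·0.193 = 0.01445 + 0.16019 = 0.17464
By total probability over the outer partition,
P(L) = 0.53·0.0669 + 0.39·0.0776 + 0.08·0.17464
      = 0.035457 + 0.030264 + 0.0139712 = 0.0796922

P(L) ≈ 0.0797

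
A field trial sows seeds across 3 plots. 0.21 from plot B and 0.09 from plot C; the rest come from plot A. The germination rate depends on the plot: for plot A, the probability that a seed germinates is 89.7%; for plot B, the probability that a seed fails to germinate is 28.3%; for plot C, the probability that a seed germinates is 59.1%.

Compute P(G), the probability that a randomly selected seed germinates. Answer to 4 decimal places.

0.8317

P(A) = 1 − (0.21 + 0.09) = 0.7.
P(G|B) = 1 − 0.283 = 0.717.
P(G) = P(G|A)·P(A) + P(G|B)·P(B) + P(G|C)·P(C)
      = 0.897·0.7 + 0.717·0.21 + 0.591·0.09
      = 0.6279 + 0.15057 + 0.05319 = 0.83166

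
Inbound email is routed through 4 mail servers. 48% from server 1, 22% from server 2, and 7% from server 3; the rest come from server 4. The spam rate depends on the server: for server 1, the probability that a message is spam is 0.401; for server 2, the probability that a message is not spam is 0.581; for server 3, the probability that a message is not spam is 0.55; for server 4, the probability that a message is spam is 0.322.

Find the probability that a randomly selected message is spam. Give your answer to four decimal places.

P(4) = 1 − (0.48 + 0.22 + 0.07) = 0.23.
P(S|2) = 1 − 0.581 = 0.419.
P(S|3) = 1 − 0.55 = 0.45.
Using total probability over the partition,
P(S) = P(S|1)·P(1) + P(S|2)·P(2) + P(S|3)·P(3) + P(S|4)·P(4)
      = 0.401·0.48 + 0.419·0.22 + 0.45·0.07 + 0.322·0.23
      = 0.19248 + 0.09218 + 0.0315 + 0.07406 = 0.39022

0.3902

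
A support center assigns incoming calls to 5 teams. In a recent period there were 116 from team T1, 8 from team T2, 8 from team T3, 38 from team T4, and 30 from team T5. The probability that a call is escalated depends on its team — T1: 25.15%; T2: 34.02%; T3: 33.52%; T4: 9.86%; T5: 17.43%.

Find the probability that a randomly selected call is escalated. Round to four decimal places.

Total: 116 + 8 + 8 + 38 + 30 = 200.
P(T1) = 116/200 = 0.58. P(T2) = 8/200 = 0.04. P(T3) = 8/200 = 0.04. P(T4) = 38/200 = 0.19. P(T5) = 30/200 = 0.15.
By the law of total probability,
P(E) = P(E|T1)·P(T1) + P(E|T2)·P(T2) + P(E|T3)·P(T3) + P(E|T4)·P(T4) + P(E|T5)·P(T5)
      = 0.2515·0.58 + 0.3402·0.04 + 0.3352·0.04 + 0.0986·0.19 + 0.1743·0.15
      = 0.14587 + 0.013608 + 0.013408 + 0.018734 + 0.026145 = 0.217765

0.2178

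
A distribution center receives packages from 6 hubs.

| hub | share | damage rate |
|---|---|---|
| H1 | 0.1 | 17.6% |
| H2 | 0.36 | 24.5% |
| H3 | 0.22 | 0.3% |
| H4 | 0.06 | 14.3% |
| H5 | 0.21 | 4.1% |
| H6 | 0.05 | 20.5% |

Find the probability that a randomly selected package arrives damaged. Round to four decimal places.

P(D) = P(D|H1)·P(H1) + P(D|H2)·P(H2) + P(D|H3)·P(H3) + P(D|H4)·P(H4) + P(D|H5)·P(H5) + P(D|H6)·P(H6)
      = 0.176·0.1 + 0.245·0.36 + 0.003·0.22 + 0.143·0.06 + 0.041·0.21 + 0.205·0.05
      = 0.0176 + 0.0882 + 0.00066 + 0.00858 + 0.00861 + 0.01025 = 0.1339

0.1339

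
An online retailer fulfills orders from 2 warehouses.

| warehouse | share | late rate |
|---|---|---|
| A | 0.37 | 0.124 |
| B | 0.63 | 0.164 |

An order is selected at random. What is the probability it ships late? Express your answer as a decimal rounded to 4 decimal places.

Summing over the partition,
P(L) = P(L|A)·P(A) + P(L|B)·P(B)
      = 0.124·0.37 + 0.164·0.63
      = 0.04588 + 0.10332 = 0.1492

0.1492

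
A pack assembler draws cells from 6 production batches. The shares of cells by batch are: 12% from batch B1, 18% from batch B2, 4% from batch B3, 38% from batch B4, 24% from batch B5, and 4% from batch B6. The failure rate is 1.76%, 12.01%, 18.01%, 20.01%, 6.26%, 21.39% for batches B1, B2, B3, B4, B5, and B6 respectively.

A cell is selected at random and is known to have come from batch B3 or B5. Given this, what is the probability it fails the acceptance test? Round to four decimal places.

Let S = {B3, B5}.
P(S) = 0.04 + 0.24 = 0.28.
P(F ∩ S) = 0.1801·0.04 + 0.0626·0.24 = 0.007204 + 0.015024 = 0.022228.
P(F | S) = 0.022228 / 0.28 = 0.079386…

P(F|S) ≈ 0.0794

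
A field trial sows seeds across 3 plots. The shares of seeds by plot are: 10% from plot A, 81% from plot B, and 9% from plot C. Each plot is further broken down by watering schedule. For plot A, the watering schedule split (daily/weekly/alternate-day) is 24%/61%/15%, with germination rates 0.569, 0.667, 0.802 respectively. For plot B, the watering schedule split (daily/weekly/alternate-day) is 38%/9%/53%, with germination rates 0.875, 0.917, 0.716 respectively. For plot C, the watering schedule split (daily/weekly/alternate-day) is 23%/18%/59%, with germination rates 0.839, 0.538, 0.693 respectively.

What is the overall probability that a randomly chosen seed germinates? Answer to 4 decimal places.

0.7728

P(G|A) = 0.24·0.569 + 0.61·0.667 + 0.15·0.802 = 0.13656 + 0.40687 + 0.1203 = 0.66373
P(G|B) = 0.38·0.875 + 0.09·0.917 + 0.53·0.716 = 0.3325 + 0.08253 + 0.37948 = 0.79451
P(G|C) = 0.23·0.839 + 0.18·0.538 + 0.59·0.693 = 0.19297 + 0.09684 + 0.40887 = 0.69868
Then overall,
P(G) = 0.1·0.66373 + 0.81·0.79451 + 0.09·0.69868
      = 0.066373 + 0.6435531 + 0.0628812 = 0.7728073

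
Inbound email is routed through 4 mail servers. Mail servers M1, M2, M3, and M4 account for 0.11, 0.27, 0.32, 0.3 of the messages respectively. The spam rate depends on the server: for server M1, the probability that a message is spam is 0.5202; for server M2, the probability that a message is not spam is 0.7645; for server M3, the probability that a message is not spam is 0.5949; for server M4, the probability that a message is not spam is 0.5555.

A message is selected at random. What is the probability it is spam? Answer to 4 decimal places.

P(S|M2) = 1 − 0.7645 = 0.2355.
P(S|M3) = 1 − 0.5949 = 0.4051.
P(S|M4) = 1 − 0.5555 = 0.4445.
Summing over the partition,
P(S) = P(S|M1)·P(M1) + P(S|M2)·P(M2) + P(S|M3)·P(M3) + P(S|M4)·P(M4)
      = 0.5202·0.11 + 0.2355·0.27 + 0.4051·0.32 + 0.4445·0.3
      = 0.057222 + 0.063585 + 0.129632 + 0.13335 = 0.383789

0.3838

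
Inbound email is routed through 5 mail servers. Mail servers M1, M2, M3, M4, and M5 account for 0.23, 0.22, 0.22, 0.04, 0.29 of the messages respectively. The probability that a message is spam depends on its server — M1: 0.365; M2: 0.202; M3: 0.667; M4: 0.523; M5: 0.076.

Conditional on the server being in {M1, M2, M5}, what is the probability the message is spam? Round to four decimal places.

0.2033

Let J = {M1, M2, M5}.
P(J) = 0.23 + 0.22 + 0.29 = 0.74.
P(S ∩ J) = 0.365·0.23 + 0.202·0.22 + 0.076·0.29 = 0.08395 + 0.04444 + 0.02204 = 0.15043.
P(S | J) = 0.15043 / 0.74 = 0.203284…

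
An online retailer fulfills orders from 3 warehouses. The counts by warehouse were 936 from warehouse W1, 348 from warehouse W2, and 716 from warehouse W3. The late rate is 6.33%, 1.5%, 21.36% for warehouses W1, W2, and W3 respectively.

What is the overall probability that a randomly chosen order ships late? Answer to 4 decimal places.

P(L) ≈ 0.1087

Total: 936 + 348 + 716 = 2000.
P(W1) = 936/2000 = 0.468. P(W2) = 348/2000 = 0.174. P(W3) = 716/2000 = 0.358.
By the law of total probability,
P(L) = P(L|W1)·P(W1) + P(L|W2)·P(W2) + P(L|W3)·P(W3)
      = 0.0633·0.468 + 0.015·0.174 + 0.2136·0.358
      = 0.0296244 + 0.00261 + 0.0764688 = 0.1087032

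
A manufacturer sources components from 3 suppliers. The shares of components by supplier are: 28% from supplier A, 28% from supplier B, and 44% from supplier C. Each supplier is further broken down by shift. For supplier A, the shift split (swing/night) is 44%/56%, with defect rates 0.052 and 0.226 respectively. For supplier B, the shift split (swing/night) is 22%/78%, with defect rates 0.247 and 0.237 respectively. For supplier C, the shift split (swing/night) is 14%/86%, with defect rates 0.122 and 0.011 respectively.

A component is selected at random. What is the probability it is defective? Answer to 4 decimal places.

0.1205

P(D|A) = 0.44·0.052 + 0.56·0.226 = 0.02288 + 0.12656 = 0.14944
P(D|B) = 0.22·0.247 + 0.78·0.237 = 0.05434 + 0.18486 = 0.2392
P(D|C) = 0.14·0.122 + 0.86·0.011 = 0.01708 + 0.00946 = 0.02654
Then overall,
P(D) = 0.28·0.14944 + 0.28·0.2392 + 0.44·0.02654
      = 0.0418432 + 0.066976 + 0.0116776 = 0.1204968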